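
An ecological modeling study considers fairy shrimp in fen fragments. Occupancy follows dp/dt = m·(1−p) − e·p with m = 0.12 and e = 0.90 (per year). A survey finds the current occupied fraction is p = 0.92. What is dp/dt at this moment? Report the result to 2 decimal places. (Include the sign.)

-0.82

Colonization term: m·(1−p) = 0.12×0.0800 = 0.00960.
Extinction term: e·p = 0.82800.
dp/dt = 0.00960 − 0.82800 = -0.81840.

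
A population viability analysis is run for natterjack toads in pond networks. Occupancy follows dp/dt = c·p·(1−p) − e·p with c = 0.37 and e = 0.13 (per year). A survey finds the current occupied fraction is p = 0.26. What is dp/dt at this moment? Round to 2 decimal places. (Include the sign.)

0.04

Colonization term: c·p·(1−p) = 0.37×0.26×0.7400 = 0.07119.
Extinction term: e·p = 0.03380.
dp/dt = 0.07119 − 0.03380 = 0.03739.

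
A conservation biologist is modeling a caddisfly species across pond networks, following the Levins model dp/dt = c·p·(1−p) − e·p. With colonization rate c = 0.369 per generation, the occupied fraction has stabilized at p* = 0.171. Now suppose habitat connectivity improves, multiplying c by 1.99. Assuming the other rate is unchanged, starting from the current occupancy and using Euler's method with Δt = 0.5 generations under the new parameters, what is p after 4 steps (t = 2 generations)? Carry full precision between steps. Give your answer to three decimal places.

0.285

Balance c(1−p*) = e gives e = 0.369×(1 − 0.17100) = 0.30590.
Starting from p₀ = 0.17100; update p ← p + (dp/dt)·Δt with the new parameters.
  1  |  dp/dt·Δt = +0.025893  |  p_1 = 0.196893
  2  |  dp/dt·Δt = +0.027942  |  p_2 = 0.224835
  3  |  dp/dt·Δt = +0.029601  |  p_3 = 0.254436
  4  |  dp/dt·Δt = +0.030733  |  p_4 = 0.285168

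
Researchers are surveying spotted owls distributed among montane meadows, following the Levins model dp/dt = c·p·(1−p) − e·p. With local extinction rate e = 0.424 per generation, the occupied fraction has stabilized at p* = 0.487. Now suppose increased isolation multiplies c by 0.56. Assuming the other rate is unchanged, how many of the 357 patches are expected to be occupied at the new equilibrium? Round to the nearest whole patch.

30

Balance c(1−p*) = e gives c = e/(1 − 0.48700) = 0.424/0.51300 = 0.82651.
New p* = 1 − e/c = 1 − 0.42400/0.46285 = 0.08394.
Expected occupied = 357 × 0.08394 = 29.97 ≈ 30.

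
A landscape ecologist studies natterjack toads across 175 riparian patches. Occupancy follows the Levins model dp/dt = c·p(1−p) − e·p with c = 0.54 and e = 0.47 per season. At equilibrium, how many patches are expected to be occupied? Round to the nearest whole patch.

23

p* = 1 − e/c = 1 − 0.47/0.54 = 0.1296.
Expected occupied patches = N × p* = 175 × 0.1296 = 22.69 ≈ 23.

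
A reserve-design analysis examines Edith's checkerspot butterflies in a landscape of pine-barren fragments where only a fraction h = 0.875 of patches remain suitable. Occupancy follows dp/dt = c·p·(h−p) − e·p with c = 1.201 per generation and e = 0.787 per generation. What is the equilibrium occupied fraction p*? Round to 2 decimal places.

0.22

Setting dp/dt = 0 and dividing by p* gives c·(h−p*) = e.
So p* = h − e/c = 0.875 − 0.787/1.201 = 0.875 − 0.6553 = 0.2197.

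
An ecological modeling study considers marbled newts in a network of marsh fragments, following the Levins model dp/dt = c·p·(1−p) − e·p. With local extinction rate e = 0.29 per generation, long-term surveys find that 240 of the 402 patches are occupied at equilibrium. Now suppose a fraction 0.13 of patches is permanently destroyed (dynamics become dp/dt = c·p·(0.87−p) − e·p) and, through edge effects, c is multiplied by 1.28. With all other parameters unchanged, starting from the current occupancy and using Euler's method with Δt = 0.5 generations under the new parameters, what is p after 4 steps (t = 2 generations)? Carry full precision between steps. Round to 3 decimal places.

Observed p* = 240/402 = 0.59701.
Balance c(1−p*) = e gives c = e/(1 − 0.59701) = 0.29/0.40299 = 0.71963.
Starting from p₀ = 0.59701; update p ← p + (dp/dt)·Δt with the new parameters.
  1  |  dp/dt·Δt = -0.011506  |  p_1 = 0.585509
  2  |  dp/dt·Δt = -0.008182  |  p_2 = 0.577327
  3  |  dp/dt·Δt = -0.005892  |  p_3 = 0.571435
  4  |  dp/dt·Δt = -0.004281  |  p_4 = 0.567154

0.567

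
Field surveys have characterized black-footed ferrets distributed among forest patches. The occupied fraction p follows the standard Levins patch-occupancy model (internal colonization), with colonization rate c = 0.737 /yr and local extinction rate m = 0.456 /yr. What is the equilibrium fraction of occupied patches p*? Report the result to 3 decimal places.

At equilibrium, colonization balances extinction: c·p*·(1−p*) = m·p*.
So p* = 1 − m/c = 1 − 0.456/0.737 = 1 − 0.6187 = 0.3813.

0.381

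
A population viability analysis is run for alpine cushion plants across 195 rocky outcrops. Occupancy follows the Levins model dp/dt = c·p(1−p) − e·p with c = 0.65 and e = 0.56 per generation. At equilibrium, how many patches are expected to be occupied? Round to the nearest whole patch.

27

p* = 1 − e/c = 1 − 0.56/0.65 = 0.1385.
Expected occupied patches = N × p* = 195 × 0.1385 = 27.00 ≈ 27.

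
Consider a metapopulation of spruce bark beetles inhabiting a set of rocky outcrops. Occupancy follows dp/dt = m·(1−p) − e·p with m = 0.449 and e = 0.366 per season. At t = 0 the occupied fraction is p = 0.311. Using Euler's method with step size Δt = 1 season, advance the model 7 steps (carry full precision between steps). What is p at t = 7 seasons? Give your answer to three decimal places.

0.551

Update rule: p ← p + [m·(1−p) − e·p]·Δt with Δt = 1.
t = 1: p = 0.31100 + (+0.19554) = 0.50654
t = 2: p = 0.50654 + (+0.03617) = 0.54271
t = 3: p = 0.54271 + (+0.00669) = 0.54940
t = 4: p = 0.54940 + (+0.00124) = 0.55064
t = 5: p = 0.55064 + (+0.00023) = 0.55087
t = 6: p = 0.55087 + (+0.00004) = 0.55091
t = 7: p = 0.55091 + (+0.00001) = 0.55092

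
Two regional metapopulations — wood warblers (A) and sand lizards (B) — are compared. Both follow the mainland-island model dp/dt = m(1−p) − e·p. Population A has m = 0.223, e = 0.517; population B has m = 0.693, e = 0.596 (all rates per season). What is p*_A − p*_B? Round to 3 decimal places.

A: p*_A = m/(m+e) = 0.223/0.7400 = 0.3014.
B: p*_B = 0.693/1.2890 = 0.5376.
p*_A − p*_B = 0.3014 − 0.5376 = -0.2363.

-0.236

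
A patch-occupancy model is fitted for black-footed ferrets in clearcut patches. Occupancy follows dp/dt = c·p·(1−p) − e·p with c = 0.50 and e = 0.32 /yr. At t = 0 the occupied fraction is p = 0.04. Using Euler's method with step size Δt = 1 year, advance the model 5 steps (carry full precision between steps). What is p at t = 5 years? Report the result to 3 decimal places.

0.081

Update rule: p ← p + [c·p·(1−p) − e·p]·Δt with Δt = 1.
t = 1: p = 0.04000 + (+0.00640) = 0.04640
t = 2: p = 0.04640 + (+0.00728) = 0.05368
t = 3: p = 0.05368 + (+0.00822) = 0.06190
t = 4: p = 0.06190 + (+0.00923) = 0.07112
t = 5: p = 0.07112 + (+0.01027) = 0.08140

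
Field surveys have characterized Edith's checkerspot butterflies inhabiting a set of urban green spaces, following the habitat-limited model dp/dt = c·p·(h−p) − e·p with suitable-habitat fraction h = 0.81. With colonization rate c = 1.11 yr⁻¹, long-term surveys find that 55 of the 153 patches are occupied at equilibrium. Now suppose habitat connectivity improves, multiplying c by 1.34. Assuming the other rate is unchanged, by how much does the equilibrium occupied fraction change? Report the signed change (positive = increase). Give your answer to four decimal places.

Observed p* = 55/153 = 0.35948.
Balance c(h−p*) = e gives e = 1.11×(0.81 − 0.35948) = 0.50008.
New p* = 0.81 − e/c = 0.81 − 0.50008/1.48740 = 0.47379.
Δp* = 0.47379 − 0.35948 = +0.11431.

0.1143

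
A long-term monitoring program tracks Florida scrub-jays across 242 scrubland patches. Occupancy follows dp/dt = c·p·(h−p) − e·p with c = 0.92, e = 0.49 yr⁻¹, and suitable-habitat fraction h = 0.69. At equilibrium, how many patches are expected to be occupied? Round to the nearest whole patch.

p* = h − e/c = 0.69 − 0.5326 = 0.1574.
Expected occupied patches = N × p* = 242 × 0.1574 = 38.09 ≈ 38.

38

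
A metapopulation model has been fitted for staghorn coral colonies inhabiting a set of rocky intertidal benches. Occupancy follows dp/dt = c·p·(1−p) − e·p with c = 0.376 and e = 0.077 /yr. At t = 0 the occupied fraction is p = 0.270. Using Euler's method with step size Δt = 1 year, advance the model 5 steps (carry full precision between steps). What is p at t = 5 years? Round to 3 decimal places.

Update rule: p ← p + [c·p·(1−p) − e·p]·Δt with Δt = 1.
step 1: Δp = +0.05332, p = 0.32332
step 2: Δp = +0.05737, p = 0.38069
step 3: Δp = +0.05933, p = 0.44002
step 4: Δp = +0.05877, p = 0.49879
step 5: Δp = +0.05559, p = 0.55438

0.554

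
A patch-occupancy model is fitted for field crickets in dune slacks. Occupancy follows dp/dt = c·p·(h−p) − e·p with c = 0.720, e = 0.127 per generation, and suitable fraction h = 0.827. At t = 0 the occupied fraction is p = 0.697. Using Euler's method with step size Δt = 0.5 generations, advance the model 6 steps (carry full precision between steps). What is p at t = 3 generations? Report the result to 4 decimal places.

0.6593

Update rule: p ← p + [c·p·(h−p) − e·p]·Δt with Δt = 0.5.
step 1: Δp = -0.01164, p = 0.68536
step 2: Δp = -0.00857, p = 0.67679
step 3: Δp = -0.00638, p = 0.67041
step 4: Δp = -0.00478, p = 0.66563
step 5: Δp = -0.00360, p = 0.66203
step 6: Δp = -0.00272, p = 0.65931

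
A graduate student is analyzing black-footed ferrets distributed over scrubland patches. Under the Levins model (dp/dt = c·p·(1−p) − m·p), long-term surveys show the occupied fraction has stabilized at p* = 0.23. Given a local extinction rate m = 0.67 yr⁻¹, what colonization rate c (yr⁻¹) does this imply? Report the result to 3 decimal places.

At equilibrium c(1−p*) = m, so c = m/(1−p*).
c = 0.67/(1 − 0.23) = 0.67/0.7700 = 0.8701.

0.870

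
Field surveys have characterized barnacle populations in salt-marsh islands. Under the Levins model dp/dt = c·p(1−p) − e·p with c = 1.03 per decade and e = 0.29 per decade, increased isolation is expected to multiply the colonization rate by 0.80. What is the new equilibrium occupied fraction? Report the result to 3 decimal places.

Before: p* = 1 − 0.29/1.03 = 0.7184.
After the change, c = 0.824, e = 0.29, so p* = 1 − 0.29/0.824 = 0.6481.

0.648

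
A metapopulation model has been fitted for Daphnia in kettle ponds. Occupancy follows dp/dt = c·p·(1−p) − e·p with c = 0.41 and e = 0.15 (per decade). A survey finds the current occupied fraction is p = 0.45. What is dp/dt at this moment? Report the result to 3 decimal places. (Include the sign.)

0.034

Colonization term: c·p·(1−p) = 0.41×0.45×0.5500 = 0.10148.
Extinction term: e·p = 0.06750.
dp/dt = 0.10148 − 0.06750 = 0.03398.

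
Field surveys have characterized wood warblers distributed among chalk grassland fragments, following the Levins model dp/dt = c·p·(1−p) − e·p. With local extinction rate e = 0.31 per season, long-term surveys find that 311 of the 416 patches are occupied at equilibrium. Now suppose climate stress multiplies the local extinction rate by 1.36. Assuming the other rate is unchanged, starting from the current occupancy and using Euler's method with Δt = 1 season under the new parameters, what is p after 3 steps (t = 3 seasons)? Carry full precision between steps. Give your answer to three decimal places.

0.657

Observed p* = 311/416 = 0.74760.
Balance c(1−p*) = e gives c = e/(1 − 0.74760) = 0.31/0.25240 = 1.22819.
Starting from p₀ = 0.74760; update p ← p + (dp/dt)·Δt with the new parameters.
p: 0.74760 → 0.66416  (Δp = -0.08343)
p: 0.66416 → 0.65810  (Δp = -0.00606)
p: 0.65810 → 0.65699  (Δp = -0.00111)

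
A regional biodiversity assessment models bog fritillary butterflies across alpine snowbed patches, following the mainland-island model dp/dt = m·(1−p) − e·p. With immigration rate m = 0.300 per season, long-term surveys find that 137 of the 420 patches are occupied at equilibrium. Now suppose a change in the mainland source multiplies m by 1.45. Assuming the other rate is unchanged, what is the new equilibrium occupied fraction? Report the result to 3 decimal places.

Observed p* = 137/420 = 0.32619.
Balance m(1−p*) = e·p* gives e = m(1−p*)/p* = 0.300×0.67381/0.32619 = 0.61971.
New p* = m/(m+e) = 0.43500/(0.43500+0.61971) = 0.41244.

0.412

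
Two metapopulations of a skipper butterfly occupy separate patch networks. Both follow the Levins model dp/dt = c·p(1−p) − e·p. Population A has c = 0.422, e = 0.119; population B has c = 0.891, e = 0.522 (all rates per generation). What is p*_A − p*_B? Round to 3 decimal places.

0.304

A: p*_A = 1 − 0.119/0.422 = 0.7180.
B: p*_B = 1 − 0.522/0.891 = 0.4141.
p*_A − p*_B = 0.7180 − 0.4141 = 0.3039.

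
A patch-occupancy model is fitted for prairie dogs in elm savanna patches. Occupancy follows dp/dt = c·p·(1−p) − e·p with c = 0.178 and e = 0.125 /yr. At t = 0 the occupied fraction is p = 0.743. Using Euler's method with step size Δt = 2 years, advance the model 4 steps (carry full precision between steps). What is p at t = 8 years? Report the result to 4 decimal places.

Update rule: p ← p + [c·p·(1−p) − e·p]·Δt with Δt = 2.
step 1: Δp = -0.11777, p = 0.62523
step 2: Δp = -0.07289, p = 0.55234
step 3: Δp = -0.05006, p = 0.50228
step 4: Δp = -0.03657, p = 0.46571

0.4657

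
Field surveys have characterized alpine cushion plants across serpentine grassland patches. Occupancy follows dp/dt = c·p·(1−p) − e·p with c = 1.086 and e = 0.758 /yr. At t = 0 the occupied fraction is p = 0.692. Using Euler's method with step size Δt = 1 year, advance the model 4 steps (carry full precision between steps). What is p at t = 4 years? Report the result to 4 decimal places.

0.3234

Update rule: p ← p + [c·p·(1−p) − e·p]·Δt with Δt = 1.
t = 1: p = 0.69200 + (-0.29307) = 0.39893
t = 2: p = 0.39893 + (-0.04198) = 0.35695
t = 3: p = 0.35695 + (-0.02129) = 0.33566
t = 4: p = 0.33566 + (-0.01226) = 0.32340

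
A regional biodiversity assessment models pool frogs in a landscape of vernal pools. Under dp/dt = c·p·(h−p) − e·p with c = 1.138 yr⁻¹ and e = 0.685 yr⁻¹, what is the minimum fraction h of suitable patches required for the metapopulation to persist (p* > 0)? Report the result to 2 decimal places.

0.60

p* = h − e/c is positive only when h > e/c.
h_min = e/c = 0.685/1.138 = 0.6019.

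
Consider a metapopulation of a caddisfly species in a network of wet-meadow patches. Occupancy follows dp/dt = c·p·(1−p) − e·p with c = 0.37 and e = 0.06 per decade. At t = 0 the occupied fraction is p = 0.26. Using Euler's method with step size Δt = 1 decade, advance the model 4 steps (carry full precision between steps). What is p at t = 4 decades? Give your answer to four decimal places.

0.5056

Update rule: p ← p + [c·p·(1−p) − e·p]·Δt with Δt = 1.
  1  |  dp/dt·Δt = +0.055588  |  p_1 = 0.315588
  2  |  dp/dt·Δt = +0.060982  |  p_2 = 0.376570
  3  |  dp/dt·Δt = +0.064269  |  p_3 = 0.440839
  4  |  dp/dt·Δt = +0.064755  |  p_4 = 0.505593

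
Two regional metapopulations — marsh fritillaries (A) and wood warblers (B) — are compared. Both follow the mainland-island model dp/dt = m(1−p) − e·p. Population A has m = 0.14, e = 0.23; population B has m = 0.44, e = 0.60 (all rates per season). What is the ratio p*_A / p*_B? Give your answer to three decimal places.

A: p*_A = m/(m+e) = 0.14/0.3700 = 0.3784.
B: p*_B = 0.44/1.0400 = 0.4231.
p*_A / p*_B = 0.3784/0.4231 = 0.8943.

0.894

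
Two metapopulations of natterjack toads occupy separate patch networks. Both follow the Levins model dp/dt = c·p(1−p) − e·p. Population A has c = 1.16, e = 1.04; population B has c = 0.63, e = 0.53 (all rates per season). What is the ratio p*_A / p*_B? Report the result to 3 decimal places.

0.652

A: p*_A = 1 − 1.04/1.16 = 0.1034.
B: p*_B = 1 − 0.53/0.63 = 0.1587.
p*_A / p*_B = 0.1034/0.1587 = 0.6517.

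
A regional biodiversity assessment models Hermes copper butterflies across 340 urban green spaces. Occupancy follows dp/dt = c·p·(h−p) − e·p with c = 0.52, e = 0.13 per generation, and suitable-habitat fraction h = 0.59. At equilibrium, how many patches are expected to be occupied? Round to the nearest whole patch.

116

p* = h − e/c = 0.59 − 0.2500 = 0.3400.
Expected occupied patches = N × p* = 340 × 0.3400 = 115.60 ≈ 116.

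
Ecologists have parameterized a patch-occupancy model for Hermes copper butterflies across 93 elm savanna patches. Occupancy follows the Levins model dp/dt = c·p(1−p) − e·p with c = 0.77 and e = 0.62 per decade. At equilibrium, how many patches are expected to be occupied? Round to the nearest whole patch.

18

p* = 1 − e/c = 1 − 0.62/0.77 = 0.1948.
Expected occupied patches = N × p* = 93 × 0.1948 = 18.12 ≈ 18.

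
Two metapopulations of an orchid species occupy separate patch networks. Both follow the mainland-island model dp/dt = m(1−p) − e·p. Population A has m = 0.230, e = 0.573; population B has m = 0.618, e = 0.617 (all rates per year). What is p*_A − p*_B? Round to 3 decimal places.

-0.214

A: p*_A = m/(m+e) = 0.230/0.8030 = 0.2864.
B: p*_B = 0.618/1.2350 = 0.5004.
p*_A − p*_B = 0.2864 − 0.5004 = -0.2140.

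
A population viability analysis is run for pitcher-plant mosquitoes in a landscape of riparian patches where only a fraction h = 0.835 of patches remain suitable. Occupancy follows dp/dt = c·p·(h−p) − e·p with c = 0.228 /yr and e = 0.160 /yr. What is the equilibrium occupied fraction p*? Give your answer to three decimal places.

0.133

Setting dp/dt = 0 and dividing by p* gives c·(h−p*) = e.
So p* = h − e/c = 0.835 − 0.160/0.228 = 0.835 − 0.7018 = 0.1332.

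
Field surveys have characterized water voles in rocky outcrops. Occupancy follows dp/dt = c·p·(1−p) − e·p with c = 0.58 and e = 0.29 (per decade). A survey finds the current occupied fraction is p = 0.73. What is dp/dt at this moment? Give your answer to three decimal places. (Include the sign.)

-0.097

Colonization term: c·p·(1−p) = 0.58×0.73×0.2700 = 0.11432.
Extinction term: e·p = 0.21170.
dp/dt = 0.11432 − 0.21170 = -0.09738.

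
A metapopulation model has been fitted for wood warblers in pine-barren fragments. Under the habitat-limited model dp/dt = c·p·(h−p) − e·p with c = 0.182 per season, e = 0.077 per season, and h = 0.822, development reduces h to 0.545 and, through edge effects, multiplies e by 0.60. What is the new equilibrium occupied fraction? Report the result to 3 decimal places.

0.291

Before: p* = h − e/c = 0.822 − 0.077/0.182 = 0.822 − 0.4231 = 0.3989.
After: c = 0.182, e = 0.0462, h = 0.545; p* = 0.545 − 0.0462/0.182 = 0.2912.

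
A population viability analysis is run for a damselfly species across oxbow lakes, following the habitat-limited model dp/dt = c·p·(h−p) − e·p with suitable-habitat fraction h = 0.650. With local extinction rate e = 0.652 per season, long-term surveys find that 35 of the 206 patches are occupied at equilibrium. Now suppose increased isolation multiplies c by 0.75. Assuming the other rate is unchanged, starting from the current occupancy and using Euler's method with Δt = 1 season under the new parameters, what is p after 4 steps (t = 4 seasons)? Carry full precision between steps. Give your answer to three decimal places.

Observed p* = 35/206 = 0.16990.
Balance c(h−p*) = e gives c = e/(0.65 − 0.16990) = 0.652/0.48010 = 1.35806.
Starting from p₀ = 0.16990; update p ← p + (dp/dt)·Δt with the new parameters.
p: 0.16990 → 0.14221  (Δp = -0.02769)
p: 0.14221 → 0.12304  (Δp = -0.01917)
p: 0.12304 → 0.10886  (Δp = -0.01418)
p: 0.10886 → 0.09788  (Δp = -0.01098)

0.098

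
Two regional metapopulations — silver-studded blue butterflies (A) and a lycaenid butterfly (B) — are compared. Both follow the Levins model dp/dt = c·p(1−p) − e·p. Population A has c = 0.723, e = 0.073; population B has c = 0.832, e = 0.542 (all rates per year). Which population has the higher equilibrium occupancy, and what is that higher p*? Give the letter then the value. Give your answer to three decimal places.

A, 0.899

A: p*_A = 1 − 0.073/0.723 = 0.8990.
B: p*_B = 1 − 0.542/0.832 = 0.3486.
A is higher at 0.8990.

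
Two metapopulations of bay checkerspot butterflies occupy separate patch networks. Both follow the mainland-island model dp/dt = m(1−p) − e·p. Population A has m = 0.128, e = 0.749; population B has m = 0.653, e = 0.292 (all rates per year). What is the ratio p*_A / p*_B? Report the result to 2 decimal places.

0.21

A: p*_A = m/(m+e) = 0.128/0.8770 = 0.1460.
B: p*_B = 0.653/0.9450 = 0.6910.
p*_A / p*_B = 0.1460/0.6910 = 0.2112.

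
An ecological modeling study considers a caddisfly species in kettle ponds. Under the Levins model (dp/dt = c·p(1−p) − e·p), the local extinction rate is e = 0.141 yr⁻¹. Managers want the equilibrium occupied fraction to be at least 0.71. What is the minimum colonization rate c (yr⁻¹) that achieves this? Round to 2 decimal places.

p* = 1 − e/c ≥ 0.71 requires e/c ≤ 0.2900, i.e. c ≥ e/0.2900.
c_min = 0.141/0.2900 = 0.4862.

0.49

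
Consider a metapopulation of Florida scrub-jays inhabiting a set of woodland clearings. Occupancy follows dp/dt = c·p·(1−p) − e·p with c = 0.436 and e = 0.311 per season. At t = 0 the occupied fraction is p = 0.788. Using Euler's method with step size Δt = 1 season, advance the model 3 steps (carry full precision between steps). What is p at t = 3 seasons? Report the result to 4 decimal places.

Update rule: p ← p + [c·p·(1−p) − e·p]·Δt with Δt = 1.
  1  |  dp/dt·Δt = -0.172232  |  p_1 = 0.615768
  2  |  dp/dt·Δt = -0.088347  |  p_2 = 0.527421
  3  |  dp/dt·Δt = -0.055356  |  p_3 = 0.472065

0.4721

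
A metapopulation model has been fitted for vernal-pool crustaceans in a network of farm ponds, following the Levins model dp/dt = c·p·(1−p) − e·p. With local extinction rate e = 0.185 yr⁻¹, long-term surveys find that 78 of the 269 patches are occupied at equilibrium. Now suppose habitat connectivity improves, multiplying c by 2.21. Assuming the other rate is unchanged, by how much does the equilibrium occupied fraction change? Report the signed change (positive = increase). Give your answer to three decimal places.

Observed p* = 78/269 = 0.28996.
Balance c(1−p*) = e gives c = e/(1 − 0.28996) = 0.185/0.71004 = 0.26055.
New p* = 1 − e/c = 1 − 0.18500/0.57582 = 0.67872.
Δp* = 0.67872 − 0.28996 = +0.38876.

0.389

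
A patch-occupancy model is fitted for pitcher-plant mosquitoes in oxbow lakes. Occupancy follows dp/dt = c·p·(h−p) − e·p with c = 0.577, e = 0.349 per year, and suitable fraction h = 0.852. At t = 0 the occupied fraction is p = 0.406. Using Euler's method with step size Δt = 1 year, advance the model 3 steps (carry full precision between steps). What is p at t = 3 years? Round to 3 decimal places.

0.324

Update rule: p ← p + [c·p·(h−p) − e·p]·Δt with Δt = 1.
  1  |  dp/dt·Δt = -0.037213  |  p_1 = 0.368787
  2  |  dp/dt·Δt = -0.025884  |  p_2 = 0.342903
  3  |  dp/dt·Δt = -0.018946  |  p_3 = 0.323957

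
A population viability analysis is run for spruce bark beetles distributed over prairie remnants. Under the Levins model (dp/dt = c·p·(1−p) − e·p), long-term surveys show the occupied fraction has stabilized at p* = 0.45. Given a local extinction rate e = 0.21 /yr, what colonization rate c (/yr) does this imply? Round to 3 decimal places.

0.382

At equilibrium c(1−p*) = e, so c = e/(1−p*).
c = 0.21/(1 − 0.45) = 0.21/0.5500 = 0.3818.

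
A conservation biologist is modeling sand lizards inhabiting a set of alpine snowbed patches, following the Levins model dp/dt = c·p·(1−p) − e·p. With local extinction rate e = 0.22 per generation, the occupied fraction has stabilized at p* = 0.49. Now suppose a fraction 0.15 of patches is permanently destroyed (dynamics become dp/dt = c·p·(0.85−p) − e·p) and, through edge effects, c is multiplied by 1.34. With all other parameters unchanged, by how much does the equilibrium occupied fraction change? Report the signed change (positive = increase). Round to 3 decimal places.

Balance c(1−p*) = e gives c = e/(1 − 0.49000) = 0.22/0.51000 = 0.43137.
New p* = 0.85 − e/c = 0.85 − 0.22000/0.57804 = 0.46940.
Δp* = 0.46940 − 0.49000 = -0.02060.

-0.021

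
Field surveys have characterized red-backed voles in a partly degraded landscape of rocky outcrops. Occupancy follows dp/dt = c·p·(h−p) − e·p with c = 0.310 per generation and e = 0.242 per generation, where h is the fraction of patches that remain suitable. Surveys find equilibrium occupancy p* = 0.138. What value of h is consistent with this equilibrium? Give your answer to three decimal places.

At equilibrium c(h−p*) = e, so h = p* + e/c.
h = 0.138 + 0.242/0.310 = 0.138 + 0.7806 = 0.9186.

0.919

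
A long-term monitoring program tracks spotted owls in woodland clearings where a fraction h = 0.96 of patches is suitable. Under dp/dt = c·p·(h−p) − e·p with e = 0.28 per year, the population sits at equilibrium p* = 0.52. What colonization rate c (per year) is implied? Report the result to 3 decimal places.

At equilibrium c(h−p*) = e, so c = e/(h−p*).
c = 0.28/(0.96 − 0.52) = 0.28/0.4400 = 0.6364.

0.636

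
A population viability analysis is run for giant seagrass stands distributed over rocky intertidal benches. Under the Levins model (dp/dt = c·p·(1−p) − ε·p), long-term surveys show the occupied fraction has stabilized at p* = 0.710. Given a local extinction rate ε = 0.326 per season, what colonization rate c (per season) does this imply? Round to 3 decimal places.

At equilibrium c(1−p*) = ε, so c = ε/(1−p*).
c = 0.326/(1 − 0.710) = 0.326/0.2900 = 1.1241.

1.124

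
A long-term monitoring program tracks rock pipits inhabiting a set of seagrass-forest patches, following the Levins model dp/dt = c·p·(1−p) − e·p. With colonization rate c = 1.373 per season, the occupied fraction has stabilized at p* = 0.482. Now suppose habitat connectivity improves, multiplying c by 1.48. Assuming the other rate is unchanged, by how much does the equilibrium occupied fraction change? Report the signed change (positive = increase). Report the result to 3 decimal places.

0.168

Balance c(1−p*) = e gives e = 1.373×(1 − 0.48200) = 0.71121.
New p* = 1 − e/c = 1 − 0.71121/2.03204 = 0.65000.
Δp* = 0.65000 − 0.48200 = +0.16800.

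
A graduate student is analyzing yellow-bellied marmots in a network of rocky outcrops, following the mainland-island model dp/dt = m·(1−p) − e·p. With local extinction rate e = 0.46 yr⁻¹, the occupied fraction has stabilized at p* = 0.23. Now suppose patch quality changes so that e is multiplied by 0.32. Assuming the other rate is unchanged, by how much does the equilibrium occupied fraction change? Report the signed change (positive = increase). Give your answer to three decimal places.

0.253

Balance m(1−p*) = e·p* gives m = e·p*/(1−p*) = 0.46×0.23000/0.77000 = 0.13740.
New p* = m/(m+e) = 0.13740/(0.13740+0.14720) = 0.48278.
Δp* = 0.48278 − 0.23000 = +0.25278.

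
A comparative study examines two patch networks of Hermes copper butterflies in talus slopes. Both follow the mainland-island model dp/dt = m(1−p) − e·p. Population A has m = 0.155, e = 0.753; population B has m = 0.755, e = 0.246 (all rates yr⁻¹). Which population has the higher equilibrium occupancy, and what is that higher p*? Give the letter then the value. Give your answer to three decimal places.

B, 0.754

A: p*_A = m/(m+e) = 0.155/0.9080 = 0.1707.
B: p*_B = 0.755/1.0010 = 0.7542.
B is higher at 0.7542.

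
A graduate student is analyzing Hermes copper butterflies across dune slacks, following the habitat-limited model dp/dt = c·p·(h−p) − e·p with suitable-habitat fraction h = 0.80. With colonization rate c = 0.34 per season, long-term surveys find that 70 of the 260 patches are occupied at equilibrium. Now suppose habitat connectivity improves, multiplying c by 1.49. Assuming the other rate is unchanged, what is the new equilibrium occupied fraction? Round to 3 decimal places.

0.444

Observed p* = 70/260 = 0.26923.
Balance c(h−p*) = e gives e = 0.34×(0.8 − 0.26923) = 0.18046.
New p* = 0.8 − e/c = 0.8 − 0.18046/0.50660 = 0.44378.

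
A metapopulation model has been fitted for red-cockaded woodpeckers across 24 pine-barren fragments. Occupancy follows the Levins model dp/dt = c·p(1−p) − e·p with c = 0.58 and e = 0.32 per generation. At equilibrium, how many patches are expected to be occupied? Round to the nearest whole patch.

11

p* = 1 − e/c = 1 − 0.32/0.58 = 0.4483.
Expected occupied patches = N × p* = 24 × 0.4483 = 10.76 ≈ 11.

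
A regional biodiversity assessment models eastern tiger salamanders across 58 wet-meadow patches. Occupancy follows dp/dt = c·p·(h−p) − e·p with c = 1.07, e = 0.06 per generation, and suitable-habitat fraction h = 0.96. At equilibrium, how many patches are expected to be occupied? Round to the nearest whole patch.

52

p* = h − e/c = 0.96 − 0.0561 = 0.9039.
Expected occupied patches = N × p* = 58 × 0.9039 = 52.43 ≈ 52.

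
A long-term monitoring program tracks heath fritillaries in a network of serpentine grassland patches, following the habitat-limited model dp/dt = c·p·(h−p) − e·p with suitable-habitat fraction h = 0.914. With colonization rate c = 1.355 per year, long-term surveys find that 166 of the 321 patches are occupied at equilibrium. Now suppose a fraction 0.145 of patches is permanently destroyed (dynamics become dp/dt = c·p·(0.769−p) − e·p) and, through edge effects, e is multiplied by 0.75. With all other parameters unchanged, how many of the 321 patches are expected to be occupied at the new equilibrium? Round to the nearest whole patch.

Observed p* = 166/321 = 0.51713.
Balance c(h−p*) = e gives e = 1.355×(0.914 − 0.51713) = 0.53776.
New p* = 0.769 − e/c = 0.769 − 0.40332/1.35500 = 0.47135.
Expected occupied = 321 × 0.47135 = 151.30 ≈ 151.

151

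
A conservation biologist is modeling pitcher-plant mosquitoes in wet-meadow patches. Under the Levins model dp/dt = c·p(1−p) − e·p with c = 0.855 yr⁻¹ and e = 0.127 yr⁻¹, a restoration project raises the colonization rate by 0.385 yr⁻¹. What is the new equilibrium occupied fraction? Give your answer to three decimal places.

Before: p* = 1 − 0.127/0.855 = 0.8515.
After the change, c = 1.24, e = 0.127, so p* = 1 − 0.127/1.24 = 0.8976.

0.898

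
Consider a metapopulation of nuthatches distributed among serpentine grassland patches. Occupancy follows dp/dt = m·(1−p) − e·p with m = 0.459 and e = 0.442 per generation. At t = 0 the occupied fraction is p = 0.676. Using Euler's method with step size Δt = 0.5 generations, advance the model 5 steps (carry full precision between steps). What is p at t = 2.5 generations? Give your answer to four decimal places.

Update rule: p ← p + [m·(1−p) − e·p]·Δt with Δt = 0.5.
t = 0.5: p = 0.67600 + (-0.07504) = 0.60096
t = 1: p = 0.60096 + (-0.04123) = 0.55973
t = 1.5: p = 0.55973 + (-0.02266) = 0.53707
t = 2: p = 0.53707 + (-0.01245) = 0.52462
t = 2.5: p = 0.52462 + (-0.00684) = 0.51778

0.5178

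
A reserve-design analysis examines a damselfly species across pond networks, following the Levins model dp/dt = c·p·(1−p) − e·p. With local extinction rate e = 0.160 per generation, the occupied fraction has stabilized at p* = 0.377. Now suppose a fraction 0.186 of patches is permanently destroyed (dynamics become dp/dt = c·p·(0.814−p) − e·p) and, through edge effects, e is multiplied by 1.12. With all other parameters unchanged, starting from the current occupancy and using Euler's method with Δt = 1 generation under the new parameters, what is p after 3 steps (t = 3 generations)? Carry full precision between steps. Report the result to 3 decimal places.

0.312

Balance c(1−p*) = e gives c = e/(1 − 0.37700) = 0.160/0.62300 = 0.25682.
Starting from p₀ = 0.37700; update p ← p + (dp/dt)·Δt with the new parameters.
p: 0.37700 → 0.35175  (Δp = -0.02525)
p: 0.35175 → 0.33048  (Δp = -0.02128)
p: 0.33048 → 0.31229  (Δp = -0.01818)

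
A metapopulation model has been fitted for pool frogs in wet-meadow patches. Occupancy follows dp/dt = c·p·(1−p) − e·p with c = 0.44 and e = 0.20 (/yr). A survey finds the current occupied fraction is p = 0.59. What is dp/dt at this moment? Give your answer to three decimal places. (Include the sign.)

Colonization term: c·p·(1−p) = 0.44×0.59×0.4100 = 0.10644.
Extinction term: e·p = 0.11800.
dp/dt = 0.10644 − 0.11800 = -0.01156.

-0.012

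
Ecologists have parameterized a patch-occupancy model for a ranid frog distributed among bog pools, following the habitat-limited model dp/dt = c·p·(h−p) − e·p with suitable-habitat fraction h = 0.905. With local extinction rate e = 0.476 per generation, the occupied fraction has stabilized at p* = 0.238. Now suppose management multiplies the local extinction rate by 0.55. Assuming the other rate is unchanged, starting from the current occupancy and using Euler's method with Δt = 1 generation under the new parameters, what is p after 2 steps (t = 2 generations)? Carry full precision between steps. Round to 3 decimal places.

0.340

Balance c(h−p*) = e gives c = e/(0.905 − 0.23800) = 0.476/0.66700 = 0.71364.
Starting from p₀ = 0.23800; update p ← p + (dp/dt)·Δt with the new parameters.
  1  |  dp/dt·Δt = +0.050980  |  p_1 = 0.288980
  2  |  dp/dt·Δt = +0.051386  |  p_2 = 0.340366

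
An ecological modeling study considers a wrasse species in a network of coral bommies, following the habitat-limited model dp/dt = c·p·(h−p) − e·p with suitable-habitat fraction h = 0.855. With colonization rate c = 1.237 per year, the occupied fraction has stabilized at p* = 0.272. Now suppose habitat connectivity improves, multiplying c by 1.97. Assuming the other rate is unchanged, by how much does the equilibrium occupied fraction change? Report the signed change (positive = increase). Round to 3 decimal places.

0.287

Balance c(h−p*) = e gives e = 1.237×(0.855 − 0.27200) = 0.72117.
New p* = 0.855 − e/c = 0.855 − 0.72117/2.43689 = 0.55906.
Δp* = 0.55906 − 0.27200 = +0.28706.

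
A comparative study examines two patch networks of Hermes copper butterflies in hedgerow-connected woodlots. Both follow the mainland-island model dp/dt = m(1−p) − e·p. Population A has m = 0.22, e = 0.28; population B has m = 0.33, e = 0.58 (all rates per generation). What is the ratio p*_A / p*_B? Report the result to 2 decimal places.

1.21

A: p*_A = m/(m+e) = 0.22/0.5000 = 0.4400.
B: p*_B = 0.33/0.9100 = 0.3626.
p*_A / p*_B = 0.4400/0.3626 = 1.2133.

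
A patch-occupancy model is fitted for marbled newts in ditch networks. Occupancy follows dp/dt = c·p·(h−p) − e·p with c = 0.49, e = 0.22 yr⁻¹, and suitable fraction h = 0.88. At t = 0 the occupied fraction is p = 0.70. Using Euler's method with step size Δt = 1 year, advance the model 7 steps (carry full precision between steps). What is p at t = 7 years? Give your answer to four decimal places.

0.4609

Update rule: p ← p + [c·p·(h−p) − e·p]·Δt with Δt = 1.
p: 0.70000 → 0.60774  (Δp = -0.09226)
p: 0.60774 → 0.55511  (Δp = -0.05263)
p: 0.55511 → 0.52136  (Δp = -0.03375)
p: 0.52136 → 0.49828  (Δp = -0.02308)
p: 0.49828 → 0.48186  (Δp = -0.01642)
p: 0.48186 → 0.46986  (Δp = -0.01200)
p: 0.46986 → 0.46091  (Δp = -0.00894)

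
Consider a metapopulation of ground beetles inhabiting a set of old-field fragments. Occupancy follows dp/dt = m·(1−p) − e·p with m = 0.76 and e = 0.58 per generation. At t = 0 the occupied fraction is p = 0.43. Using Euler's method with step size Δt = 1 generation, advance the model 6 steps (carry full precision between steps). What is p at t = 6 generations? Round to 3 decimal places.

0.567

Update rule: p ← p + [m·(1−p) − e·p]·Δt with Δt = 1.
p: 0.43000 → 0.61380  (Δp = +0.18380)
p: 0.61380 → 0.55131  (Δp = -0.06249)
p: 0.55131 → 0.57256  (Δp = +0.02125)
p: 0.57256 → 0.56533  (Δp = -0.00722)
p: 0.56533 → 0.56779  (Δp = +0.00246)
p: 0.56779 → 0.56695  (Δp = -0.00084)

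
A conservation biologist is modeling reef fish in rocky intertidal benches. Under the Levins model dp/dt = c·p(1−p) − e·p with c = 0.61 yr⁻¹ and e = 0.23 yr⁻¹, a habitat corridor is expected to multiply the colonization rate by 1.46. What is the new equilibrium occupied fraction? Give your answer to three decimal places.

0.742

Before: p* = 1 − 0.23/0.61 = 0.6230.
After the change, c = 0.8906, e = 0.23, so p* = 1 − 0.23/0.8906 = 0.7417.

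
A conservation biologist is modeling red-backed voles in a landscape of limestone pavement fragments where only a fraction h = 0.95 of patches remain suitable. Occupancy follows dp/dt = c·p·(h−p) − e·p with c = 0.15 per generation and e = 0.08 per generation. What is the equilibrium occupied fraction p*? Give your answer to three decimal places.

0.417

Setting dp/dt = 0 and dividing by p* gives c·(h−p*) = e.
So p* = h − e/c = 0.95 − 0.08/0.15 = 0.95 − 0.5333 = 0.4167.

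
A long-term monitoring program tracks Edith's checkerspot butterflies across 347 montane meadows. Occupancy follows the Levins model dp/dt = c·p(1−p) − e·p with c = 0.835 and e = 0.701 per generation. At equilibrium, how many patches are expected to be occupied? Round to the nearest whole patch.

56

p* = 1 − e/c = 1 − 0.701/0.835 = 0.1605.
Expected occupied patches = N × p* = 347 × 0.1605 = 55.69 ≈ 56.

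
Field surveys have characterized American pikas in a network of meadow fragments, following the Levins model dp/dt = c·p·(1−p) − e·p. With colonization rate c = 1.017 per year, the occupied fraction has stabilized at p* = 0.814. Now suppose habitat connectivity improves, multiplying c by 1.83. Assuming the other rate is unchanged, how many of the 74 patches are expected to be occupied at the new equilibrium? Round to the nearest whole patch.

66

Balance c(1−p*) = e gives e = 1.017×(1 − 0.81400) = 0.18916.
New p* = 1 − e/c = 1 − 0.18916/1.86111 = 0.89836.
Expected occupied = 74 × 0.89836 = 66.48 ≈ 66.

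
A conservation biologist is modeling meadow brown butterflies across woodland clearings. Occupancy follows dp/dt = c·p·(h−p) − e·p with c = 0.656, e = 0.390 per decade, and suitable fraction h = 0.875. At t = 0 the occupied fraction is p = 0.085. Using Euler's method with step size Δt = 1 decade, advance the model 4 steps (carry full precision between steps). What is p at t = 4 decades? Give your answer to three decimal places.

0.132

Update rule: p ← p + [c·p·(h−p) − e·p]·Δt with Δt = 1.
step 1: Δp = +0.01090, p = 0.09590
step 2: Δp = +0.01161, p = 0.10751
step 3: Δp = +0.01220, p = 0.11971
step 4: Δp = +0.01263, p = 0.13234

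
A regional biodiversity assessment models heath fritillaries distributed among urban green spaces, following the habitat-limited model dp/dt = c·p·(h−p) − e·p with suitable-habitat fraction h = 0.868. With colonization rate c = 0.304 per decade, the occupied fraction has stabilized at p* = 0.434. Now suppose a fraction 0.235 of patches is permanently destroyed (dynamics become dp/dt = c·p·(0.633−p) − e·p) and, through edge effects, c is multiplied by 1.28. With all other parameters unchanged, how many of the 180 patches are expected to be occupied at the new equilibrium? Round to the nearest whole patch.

Balance c(h−p*) = e gives e = 0.304×(0.868 − 0.43400) = 0.13194.
New p* = 0.633 − e/c = 0.633 − 0.13194/0.38912 = 0.29393.
Expected occupied = 180 × 0.29393 = 52.91 ≈ 53.

53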